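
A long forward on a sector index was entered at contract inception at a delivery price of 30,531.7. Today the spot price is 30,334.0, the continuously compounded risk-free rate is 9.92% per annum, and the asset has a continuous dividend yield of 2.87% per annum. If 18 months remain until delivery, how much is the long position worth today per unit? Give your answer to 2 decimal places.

Current fair forward for the remaining 18 months: F = S·e^((r − q)·T), (r − q) = 0.0992 − 0.0287 = 0.0705
F = 30334.0 · e^(0.0705 × 18/12) = 30334.0 × 1.11154396 = 33717.5745
Value of long forward = (F − K)·e^(−rT) = (33717.5745 − 30531.7) · e^(−0.0992·18/12)
= 3185.8745 × 0.86174145 = 2745.40

2745.40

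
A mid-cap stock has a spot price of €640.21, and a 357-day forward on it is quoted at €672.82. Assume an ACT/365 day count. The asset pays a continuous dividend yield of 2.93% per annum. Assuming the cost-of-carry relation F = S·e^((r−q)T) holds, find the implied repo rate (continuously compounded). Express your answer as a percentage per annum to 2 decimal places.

From F = S·e^((r−q)T): (r − q) = ln(F/S)/T
ln(672.82/640.21) = ln(1.050936) = 0.049681
(r − q) = 0.049681 / (357/365) = 0.050794
r = ln(F/S)/T + q = 0.050794 + 0.0293 = 0.080094
r = 8.01%

8.01%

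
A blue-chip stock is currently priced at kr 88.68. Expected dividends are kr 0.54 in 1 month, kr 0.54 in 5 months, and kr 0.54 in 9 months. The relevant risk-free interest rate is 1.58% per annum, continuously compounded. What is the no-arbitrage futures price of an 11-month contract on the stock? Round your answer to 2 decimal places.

kr 88.34

PV(dividends) I = 0.54·e^(−0.0158·1/12) + 0.54·e^(−0.0158·5/12) + 0.54·e^(−0.0158·9/12)
I = 0.5393 + 0.5365 + 0.5336 = 1.6094
F = (S − I)·e^(rT) = (88.68 − 1.6094) · e^(0.0158·11/12)
= 87.0706 · e^0.014483 = 87.0706 × 1.014588 = kr 88.34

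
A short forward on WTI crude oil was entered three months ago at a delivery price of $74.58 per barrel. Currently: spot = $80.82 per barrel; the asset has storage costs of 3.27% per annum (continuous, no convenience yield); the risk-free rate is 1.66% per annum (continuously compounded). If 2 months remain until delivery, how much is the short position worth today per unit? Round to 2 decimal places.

Current fair forward for the remaining 2 months: F = S·e^((r + u)·T), (r + u) = 0.0166 + 0.0327 = 0.0493
F = 80.82 · e^(0.0493 × 2/12) = 80.82 × 1.008251 = 81.4868
Value of long forward = (F − K)·e^(−rT) = (81.4868 − 74.58) · e^(−0.0166·2/12)
= 6.9068 × 0.997237 = 6.89
Short position value = −(long value) = -$6.89

-$6.89 per barrel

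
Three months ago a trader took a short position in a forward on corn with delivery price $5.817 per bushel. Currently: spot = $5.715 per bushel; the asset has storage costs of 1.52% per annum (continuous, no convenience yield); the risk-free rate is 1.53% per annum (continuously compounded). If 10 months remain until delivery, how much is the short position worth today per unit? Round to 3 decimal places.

-$0.045 per bushel

Current fair forward for the remaining 10 months: F = S·e^((r + u)·T), (r + u) = 0.0153 + 0.0152 = 0.0305
F = 5.715 · e^(0.0305 × 10/12) = 5.715 × 1.025742 = 5.8621
Value of long forward = (F − K)·e^(−rT) = (5.8621 − 5.817) · e^(−0.0153·10/12)
= 0.0451 × 0.987331 = 0.045
Short position value = −(long value) = -$0.045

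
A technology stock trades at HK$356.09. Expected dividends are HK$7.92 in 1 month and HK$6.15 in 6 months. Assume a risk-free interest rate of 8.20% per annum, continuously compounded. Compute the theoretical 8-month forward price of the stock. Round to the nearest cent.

PV(dividends) I = 7.92·e^(−0.0820·1/12) + 6.15·e^(−0.0820·6/12)
I = 7.8661 + 5.9029 = 13.7690
F = (S − I)·e^(rT) = (356.09 − 13.7690) · e^(0.0820·8/12)
= 342.3210 · e^0.054667 = 342.3210 × 1.056189 = HK$361.56

HK$361.56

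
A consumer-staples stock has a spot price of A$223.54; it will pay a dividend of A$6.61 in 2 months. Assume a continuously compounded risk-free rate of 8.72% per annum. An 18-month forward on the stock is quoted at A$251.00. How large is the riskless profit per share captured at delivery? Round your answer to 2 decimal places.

A$3.65 per share

PV(dividends) I = 6.61·e^(−0.0872·2/12) = 6.5146
Fair forward F* = (S − I)·e^(rT) = (223.54 − 6.5146)·e^0.130800 = 217.0254 × 1.139740 = 247.3525
Market A$251.00 > fair 247.3525: forward overpriced → cash-and-carry (borrow at r, buy the stock and collect the dividends, short the forward).
Profit at T = |F_mkt − F*| = |251.00 − 247.3525| = A$3.65 per share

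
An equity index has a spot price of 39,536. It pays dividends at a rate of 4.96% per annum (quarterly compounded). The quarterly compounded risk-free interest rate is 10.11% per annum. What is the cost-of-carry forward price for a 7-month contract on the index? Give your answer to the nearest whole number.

40,719

F = S · (1+r/4)^(4T) / (1+q/4)^(4T)
= 39536 × 1.059972 / 1.029173 = 39536 × 1.029926
F = 40,719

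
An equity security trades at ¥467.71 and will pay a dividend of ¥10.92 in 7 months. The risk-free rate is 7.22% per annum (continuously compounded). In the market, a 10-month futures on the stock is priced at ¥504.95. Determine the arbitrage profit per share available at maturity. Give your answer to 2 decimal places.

¥19.35 per share

PV(dividends) I = 10.92·e^(−0.0722·7/12) = 10.4696
Fair futures F* = (S − I)·e^(rT) = (467.71 − 10.4696)·e^0.060167 = 457.2404 × 1.062014 = 485.5957
Market ¥504.95 > fair 485.5957: forward overpriced → cash-and-carry (borrow at r, buy the stock and collect the dividends, short the forward).
Profit at T = |F_mkt − F*| = |504.95 − 485.5957| = ¥19.35 per share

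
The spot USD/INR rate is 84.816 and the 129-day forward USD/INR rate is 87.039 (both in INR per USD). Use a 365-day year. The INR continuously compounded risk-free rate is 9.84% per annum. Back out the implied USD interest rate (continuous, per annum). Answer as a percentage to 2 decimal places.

2.52%

F = S·e^((r_INR − r_USD)T) ⇒ r_USD = r_INR − ln(F/S)/T
ln(87.039/84.816) = 0.025872; /(129/365) = 0.073204
r_USD = 0.0984 − 0.073204 = 0.025196
r_USD = 2.52%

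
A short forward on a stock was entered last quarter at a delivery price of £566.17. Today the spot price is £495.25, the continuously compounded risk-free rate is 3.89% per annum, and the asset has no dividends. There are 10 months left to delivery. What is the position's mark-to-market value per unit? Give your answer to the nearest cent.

£52.86

Current fair forward for the remaining 10 months: F = S·e^(r·T), r = 0.0389
F = 495.25 · e^(0.0389 × 10/12) = 495.25 × 1.032948 = 511.5675
Value of long forward = (F − K)·e^(−rT) = (511.5675 − 566.17) · e^(−0.0389·10/12)
= -54.6025 × 0.968103 = -52.86
Short position value = −(long value) = £52.86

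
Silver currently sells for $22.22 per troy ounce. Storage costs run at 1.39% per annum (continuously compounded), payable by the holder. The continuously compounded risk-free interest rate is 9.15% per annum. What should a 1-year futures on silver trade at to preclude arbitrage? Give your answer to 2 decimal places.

Net carry = r + u − y = 0.0915 + 0.0139 − 0.0000 = 0.1054
F = S·e^((r+u−y)T) = 22.22 · e^(0.1054 × 1) = 22.22 · e^0.105400
= 22.22 × 1.111155 = $24.69 per troy ounce

$24.69 per troy ounce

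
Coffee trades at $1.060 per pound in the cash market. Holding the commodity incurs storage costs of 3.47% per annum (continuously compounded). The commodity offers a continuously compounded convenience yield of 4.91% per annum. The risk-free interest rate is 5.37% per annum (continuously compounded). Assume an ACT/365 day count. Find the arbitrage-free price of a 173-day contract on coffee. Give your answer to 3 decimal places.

Net carry = r + u − y = 0.0537 + 0.0347 − 0.0491 = 0.0393
F = S·e^((r+u−y)T) = 1.060 · e^(0.0393 × 173/365) = 1.060 · e^0.018627
= 1.060 × 1.018802 = $1.080 per pound

$1.080 per pound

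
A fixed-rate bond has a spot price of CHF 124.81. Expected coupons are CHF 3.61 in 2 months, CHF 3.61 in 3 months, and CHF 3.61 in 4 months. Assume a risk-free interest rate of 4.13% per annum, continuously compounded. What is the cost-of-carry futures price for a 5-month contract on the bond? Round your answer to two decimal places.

PV(coupons) I = 3.61·e^(−0.0413·2/12) + 3.61·e^(−0.0413·3/12) + 3.61·e^(−0.0413·4/12)
I = 3.5852 + 3.5729 + 3.5606 = 10.7187
F = (S − I)·e^(rT) = (124.81 − 10.7187) · e^(0.0413·5/12)
= 114.0913 · e^0.017208 = 114.0913 × 1.017357 = CHF 116.07

CHF 116.07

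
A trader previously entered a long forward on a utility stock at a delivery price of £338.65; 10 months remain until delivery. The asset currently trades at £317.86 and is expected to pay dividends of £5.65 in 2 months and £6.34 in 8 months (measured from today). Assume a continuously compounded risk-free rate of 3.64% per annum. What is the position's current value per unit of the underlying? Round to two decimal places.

-£22.48

PV(remaining dividends) I = 5.65·e^(−0.0364·2/12) + 6.34·e^(−0.0364·8/12) = 11.8038
Current forward F = (S − I)·e^(rT) = (317.86 − 11.8038)·e^(0.0364·10/12) = 306.0562 × 1.030798 = 315.4821
Value (long) = (F − K)·e^(−rT) = (315.4821 − 338.65) × 0.970122 = -22.4757
Value = -£22.48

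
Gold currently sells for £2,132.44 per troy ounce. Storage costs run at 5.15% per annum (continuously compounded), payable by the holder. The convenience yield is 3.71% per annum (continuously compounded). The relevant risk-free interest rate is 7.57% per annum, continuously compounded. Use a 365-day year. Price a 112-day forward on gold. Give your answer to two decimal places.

Net carry = r + u − y = 0.0757 + 0.0515 − 0.0371 = 0.0901
F = S·e^((r+u−y)T) = 2132.44 · e^(0.0901 × 112/365) = 2132.44 · e^0.02764712
= 2132.44 × 1.02803285 = £2,192.22 per troy ounce

£2,192.22 per troy ounce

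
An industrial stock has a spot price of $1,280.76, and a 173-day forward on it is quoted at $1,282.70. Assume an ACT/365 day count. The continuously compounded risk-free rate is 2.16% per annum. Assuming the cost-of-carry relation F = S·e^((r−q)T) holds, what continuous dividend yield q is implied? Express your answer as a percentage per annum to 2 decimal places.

1.84%

From F = S·e^((r−q)T): (r − q) = ln(F/S)/T
ln(1282.70/1280.76) = ln(1.001515) = 0.001514
(r − q) = 0.001514 / (173/365) = 0.003194
q = r − ln(F/S)/T = 0.0216 − 0.003194 = 0.018406
q = 1.84%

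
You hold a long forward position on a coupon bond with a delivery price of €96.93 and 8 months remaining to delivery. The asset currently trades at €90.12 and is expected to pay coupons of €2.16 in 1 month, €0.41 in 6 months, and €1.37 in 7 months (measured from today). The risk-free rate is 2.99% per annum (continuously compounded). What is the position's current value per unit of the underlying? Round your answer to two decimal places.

-€8.80

PV(remaining coupons) I = 2.16·e^(−0.0299·1/12) + 0.41·e^(−0.0299·6/12) + 1.37·e^(−0.0299·7/12) = 3.9049
Current forward F = (S − I)·e^(rT) = (90.12 − 3.9049)·e^(0.0299·8/12) = 86.2151 × 1.020133 = 87.9509
Value (long) = (F − K)·e^(−rT) = (87.9509 − 96.93) × 0.980264 = -8.8019
Value = -€8.80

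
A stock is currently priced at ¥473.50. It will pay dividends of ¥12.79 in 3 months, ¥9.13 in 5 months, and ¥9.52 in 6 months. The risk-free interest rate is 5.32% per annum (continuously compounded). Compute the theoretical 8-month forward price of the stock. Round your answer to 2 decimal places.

PV(dividends) I = 12.79·e^(−0.0532·3/12) + 9.13·e^(−0.0532·5/12) + 9.52·e^(−0.0532·6/12)
I = 12.6210 + 8.9298 + 9.2701 = 30.8209
F = (S − I)·e^(rT) = (473.50 − 30.8209) · e^(0.0532·8/12)
= 442.6791 · e^0.035467 = 442.6791 × 1.036103 = ¥458.66

¥458.66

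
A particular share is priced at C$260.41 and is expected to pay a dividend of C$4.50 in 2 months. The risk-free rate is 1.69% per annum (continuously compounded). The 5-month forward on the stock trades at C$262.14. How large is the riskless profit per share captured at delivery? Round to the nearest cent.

C$4.41 per share

PV(dividends) I = 4.50·e^(−0.0169·2/12) = 4.4873
Fair forward F* = (S − I)·e^(rT) = (260.41 − 4.4873)·e^0.007042 = 255.9227 × 1.007067 = 257.7313
Market C$262.14 > fair 257.7313: forward overpriced → cash-and-carry (borrow at r, buy the stock and collect the dividends, short the forward).
Profit at T = |F_mkt − F*| = |262.14 − 257.7313| = C$4.41 per share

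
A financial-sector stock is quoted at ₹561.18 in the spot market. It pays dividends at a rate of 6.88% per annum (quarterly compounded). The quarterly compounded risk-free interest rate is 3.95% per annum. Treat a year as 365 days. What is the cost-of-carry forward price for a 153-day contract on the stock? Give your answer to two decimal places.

₹554.42

F = S · (1+r/4)^(4T) / (1+q/4)^(4T)
= 561.18 × 1.016613 / 1.029007 = 561.18 × 0.987955
F = ₹554.42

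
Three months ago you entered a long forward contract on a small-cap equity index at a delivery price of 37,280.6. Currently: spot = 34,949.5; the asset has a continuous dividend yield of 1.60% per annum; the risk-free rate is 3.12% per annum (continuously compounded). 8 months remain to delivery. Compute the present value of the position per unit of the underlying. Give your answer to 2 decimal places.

-1934.49

Current fair forward for the remaining 8 months: F = S·e^((r − q)·T), (r − q) = 0.0312 − 0.0160 = 0.0152
F = 34949.5 · e^(0.0152 × 8/12) = 34949.5 × 1.01018485 = 35305.4554
Value of long forward = (F − K)·e^(−rT) = (35305.4554 − 37280.6) · e^(−0.0312·8/12)
= -1975.1446 × 0.97941483 = -1934.49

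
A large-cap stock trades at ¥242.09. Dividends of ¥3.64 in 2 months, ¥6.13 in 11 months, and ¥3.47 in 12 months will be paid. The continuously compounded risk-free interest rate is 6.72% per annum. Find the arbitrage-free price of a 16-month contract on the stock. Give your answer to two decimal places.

¥250.99

PV(dividends) I = 3.64·e^(−0.0672·2/12) + 6.13·e^(−0.0672·11/12) + 3.47·e^(−0.0672·12/12)
I = 3.5995 + 5.7638 + 3.2445 = 12.6078
F = (S − I)·e^(rT) = (242.09 − 12.6078) · e^(0.0672·16/12)
= 229.4822 · e^0.089600 = 229.4822 × 1.093737 = ¥250.99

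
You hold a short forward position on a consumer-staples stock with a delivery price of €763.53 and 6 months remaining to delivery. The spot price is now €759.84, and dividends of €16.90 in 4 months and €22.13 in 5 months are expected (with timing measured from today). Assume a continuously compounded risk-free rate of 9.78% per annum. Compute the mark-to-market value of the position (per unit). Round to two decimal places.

€4.86

PV(remaining dividends) I = 16.90·e^(−0.0978·4/12) + 22.13·e^(−0.0978·5/12) = 37.6043
Current forward F = (S − I)·e^(rT) = (759.84 − 37.6043)·e^(0.0978·6/12) = 722.2357 × 1.050115 = 758.4305
Value (long) = (F − K)·e^(−rT) = (758.4305 − 763.53) × 0.952276 = -4.8561
Short position value = −(long value) = €4.86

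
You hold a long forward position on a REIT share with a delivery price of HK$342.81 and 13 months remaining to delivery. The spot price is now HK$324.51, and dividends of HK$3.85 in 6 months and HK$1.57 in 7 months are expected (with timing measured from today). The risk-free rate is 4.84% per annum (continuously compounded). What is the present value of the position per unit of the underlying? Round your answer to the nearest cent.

-HK$6.07

PV(remaining dividends) I = 3.85·e^(−0.0484·6/12) + 1.57·e^(−0.0484·7/12) = 5.2842
Current forward F = (S − I)·e^(rT) = (324.51 − 5.2842)·e^(0.0484·13/12) = 319.2258 × 1.053832 = 336.4104
Value (long) = (F − K)·e^(−rT) = (336.4104 − 342.81) × 0.948918 = -6.0727
Value = -HK$6.07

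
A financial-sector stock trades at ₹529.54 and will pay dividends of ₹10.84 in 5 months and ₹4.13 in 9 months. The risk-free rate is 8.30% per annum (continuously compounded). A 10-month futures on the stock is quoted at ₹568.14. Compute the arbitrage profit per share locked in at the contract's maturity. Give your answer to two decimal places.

₹16.06 per share

PV(dividends) I = 10.84·e^(−0.0830·5/12) + 4.13·e^(−0.0830·9/12) = 14.3523
Fair futures F* = (S − I)·e^(rT) = (529.54 − 14.3523)·e^0.069167 = 515.1877 × 1.071615 = 552.0829
Market ₹568.14 > fair 552.0829: forward overpriced → cash-and-carry (borrow at r, buy the stock and collect the dividends, short the forward).
Profit at T = |F_mkt − F*| = |568.14 − 552.0829| = ₹16.06 per share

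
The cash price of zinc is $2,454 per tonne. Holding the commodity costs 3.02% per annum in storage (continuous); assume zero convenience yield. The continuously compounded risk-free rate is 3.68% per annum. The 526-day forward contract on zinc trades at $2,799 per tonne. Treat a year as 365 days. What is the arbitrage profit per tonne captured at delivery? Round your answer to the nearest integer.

Fair forward: F* = S·e^(carry·T), with carry = (r + u) = 0.0368 + 0.0302 = 0.0670
F* = 2454 · e^(0.0670 × 526/365) = 2454 · e^0.096553 = 2454 × 1.101368 = $2702.7571
Market $2799 > fair $2702.7571: forward overpriced → cash-and-carry (buy spot, short the forward).
At maturity, profit = |F_mkt − F*| = |2799 − 2702.7571| = $96 per tonne

$96 per tonne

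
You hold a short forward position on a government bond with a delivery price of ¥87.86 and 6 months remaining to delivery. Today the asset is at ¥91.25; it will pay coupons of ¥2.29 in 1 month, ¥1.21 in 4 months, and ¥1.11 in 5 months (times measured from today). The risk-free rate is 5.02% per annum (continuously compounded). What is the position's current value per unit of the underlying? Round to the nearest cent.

-¥1.01

PV(remaining coupons) I = 2.29·e^(−0.0502·1/12) + 1.21·e^(−0.0502·4/12) + 1.11·e^(−0.0502·5/12) = 4.5574
Current forward F = (S − I)·e^(rT) = (91.25 − 4.5574)·e^(0.0502·6/12) = 86.6926 × 1.025418 = 88.8962
Value (long) = (F − K)·e^(−rT) = (88.8962 − 87.86) × 0.975212 = 1.0105
Short position value = −(long value) = -¥1.01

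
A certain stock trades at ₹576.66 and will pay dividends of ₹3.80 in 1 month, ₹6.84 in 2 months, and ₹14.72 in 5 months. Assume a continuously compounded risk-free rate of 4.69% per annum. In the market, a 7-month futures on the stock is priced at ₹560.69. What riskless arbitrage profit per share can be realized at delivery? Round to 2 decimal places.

₹6.26 per share

PV(dividends) I = 3.80·e^(−0.0469·1/12) + 6.84·e^(−0.0469·2/12) + 14.72·e^(−0.0469·5/12) = 25.0071
Fair futures F* = (S − I)·e^(rT) = (576.66 − 25.0071)·e^0.027358 = 551.6529 × 1.027736 = 566.9535
Market ₹560.69 < fair 566.9535: forward underpriced → reverse cash-and-carry (short the stock, invest proceeds at r, pay the dividends, go long the forward).
Profit at T = |F_mkt − F*| = |560.69 − 566.9535| = ₹6.26 per share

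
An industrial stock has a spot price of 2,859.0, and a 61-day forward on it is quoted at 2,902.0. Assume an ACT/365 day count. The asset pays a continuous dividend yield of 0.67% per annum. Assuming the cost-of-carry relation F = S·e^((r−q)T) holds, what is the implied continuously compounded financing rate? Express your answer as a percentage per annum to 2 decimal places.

From F = S·e^((r−q)T): (r − q) = ln(F/S)/T
ln(2902.0/2859.0) = ln(1.015040) = 0.014928
(r − q) = 0.014928 / (61/365) = 0.089323
r = ln(F/S)/T + q = 0.089323 + 0.0067 = 0.096023
r = 9.60%

9.60%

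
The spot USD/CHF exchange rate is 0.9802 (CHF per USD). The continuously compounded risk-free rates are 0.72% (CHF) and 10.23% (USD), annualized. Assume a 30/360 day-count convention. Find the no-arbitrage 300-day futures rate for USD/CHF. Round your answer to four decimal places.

F = S·e^((r_CHF − r_USD)T) = 0.9802 · e^((0.0072 − 0.1023) × 300/360)
= 0.9802 · e^-0.079250 = 0.9802 × 0.923809
F = 0.9055 CHF per USD

0.9055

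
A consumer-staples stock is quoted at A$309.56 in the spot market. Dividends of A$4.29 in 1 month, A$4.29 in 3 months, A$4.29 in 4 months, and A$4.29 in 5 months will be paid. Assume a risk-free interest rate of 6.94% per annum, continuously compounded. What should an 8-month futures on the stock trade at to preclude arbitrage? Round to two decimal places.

A$306.58

PV(dividends) I = 4.29·e^(−0.0694·1/12) + 4.29·e^(−0.0694·3/12) + 4.29·e^(−0.0694·4/12) + 4.29·e^(−0.0694·5/12)
I = 4.2653 + 4.2162 + 4.1919 + 4.1677 = 16.8411
F = (S − I)·e^(rT) = (309.56 − 16.8411) · e^(0.0694·8/12)
= 292.7189 · e^0.046267 = 292.7189 × 1.047354 = A$306.58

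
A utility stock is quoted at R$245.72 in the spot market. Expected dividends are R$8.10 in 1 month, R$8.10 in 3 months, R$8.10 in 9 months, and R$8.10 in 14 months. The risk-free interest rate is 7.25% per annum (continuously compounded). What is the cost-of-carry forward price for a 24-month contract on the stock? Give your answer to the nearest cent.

R$248.09

PV(dividends) I = 8.10·e^(−0.0725·1/12) + 8.10·e^(−0.0725·3/12) + 8.10·e^(−0.0725·9/12) + 8.10·e^(−0.0725·14/12)
I = 8.0512 + 7.9545 + 7.6713 + 7.4431 = 31.1201
F = (S − I)·e^(rT) = (245.72 − 31.1201) · e^(0.0725·24/12)
= 214.5999 · e^0.145000 = 214.5999 × 1.156040 = R$248.09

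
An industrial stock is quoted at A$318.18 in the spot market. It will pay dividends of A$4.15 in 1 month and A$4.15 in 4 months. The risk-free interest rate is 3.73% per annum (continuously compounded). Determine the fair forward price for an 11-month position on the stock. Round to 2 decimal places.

A$320.72

PV(dividends) I = 4.15·e^(−0.0373·1/12) + 4.15·e^(−0.0373·4/12)
I = 4.1371 + 4.0987 = 8.2358
F = (S − I)·e^(rT) = (318.18 − 8.2358) · e^(0.0373·11/12)
= 309.9442 · e^0.034192 = 309.9442 × 1.034783 = A$320.72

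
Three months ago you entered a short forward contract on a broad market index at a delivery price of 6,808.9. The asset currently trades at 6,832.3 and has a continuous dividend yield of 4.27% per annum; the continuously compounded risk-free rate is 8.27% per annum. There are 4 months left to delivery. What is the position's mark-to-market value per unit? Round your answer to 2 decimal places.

-111.98

Current fair forward for the remaining 4 months: F = S·e^((r − q)·T), (r − q) = 0.0827 − 0.0427 = 0.0400
F = 6832.3 · e^(0.0400 × 4/12) = 6832.3 × 1.01342262 = 6924.0074
Value of long forward = (F − K)·e^(−rT) = (6924.0074 − 6808.9) · e^(−0.0827·4/12)
= 115.1074 × 0.97280983 = 111.98
Short position value = −(long value) = -111.98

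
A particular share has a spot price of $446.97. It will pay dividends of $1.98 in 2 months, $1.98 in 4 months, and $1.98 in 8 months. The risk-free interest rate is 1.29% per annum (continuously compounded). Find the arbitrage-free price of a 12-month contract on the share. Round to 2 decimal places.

$446.79

PV(dividends) I = 1.98·e^(−0.0129·2/12) + 1.98·e^(−0.0129·4/12) + 1.98·e^(−0.0129·8/12)
I = 1.9757 + 1.9715 + 1.9630 = 5.9102
F = (S − I)·e^(rT) = (446.97 − 5.9102) · e^(0.0129·12/12)
= 441.0598 · e^0.012900 = 441.0598 × 1.012984 = $446.79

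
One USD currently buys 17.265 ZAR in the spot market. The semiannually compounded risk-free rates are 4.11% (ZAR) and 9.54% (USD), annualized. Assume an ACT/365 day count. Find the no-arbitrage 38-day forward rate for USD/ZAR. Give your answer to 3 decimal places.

By covered interest parity, F = S · (1+r_ZAR/2)^(2T) / (1+r_USD/2)^(2T)
= 17.265 × 1.004245 / 1.009750 = 17.265 × 0.994548
F = 17.171 ZAR per USD

17.171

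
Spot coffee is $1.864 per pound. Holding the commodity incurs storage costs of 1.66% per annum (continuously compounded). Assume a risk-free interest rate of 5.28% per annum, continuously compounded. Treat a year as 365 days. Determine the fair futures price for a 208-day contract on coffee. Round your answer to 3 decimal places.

Net carry = r + u − y = 0.0528 + 0.0166 − 0.0000 = 0.0694
F = S·e^((r+u−y)T) = 1.864 · e^(0.0694 × 208/365) = 1.864 · e^0.039548
= 1.864 × 1.040340 = $1.939 per pound

$1.939 per pound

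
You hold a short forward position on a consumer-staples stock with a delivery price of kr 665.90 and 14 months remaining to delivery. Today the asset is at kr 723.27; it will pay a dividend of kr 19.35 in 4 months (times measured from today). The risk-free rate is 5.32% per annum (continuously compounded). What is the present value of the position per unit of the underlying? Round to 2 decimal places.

PV(remaining dividends) I = 19.35·e^(−0.0532·4/12) = 19.0099
Current forward F = (S − I)·e^(rT) = (723.27 − 19.0099)·e^(0.0532·14/12) = 704.2601 × 1.064033 = 749.3560
Value (long) = (F − K)·e^(−rT) = (749.3560 − 665.90) × 0.939820 = 78.4336
Short position value = −(long value) = -kr 78.43

-kr 78.43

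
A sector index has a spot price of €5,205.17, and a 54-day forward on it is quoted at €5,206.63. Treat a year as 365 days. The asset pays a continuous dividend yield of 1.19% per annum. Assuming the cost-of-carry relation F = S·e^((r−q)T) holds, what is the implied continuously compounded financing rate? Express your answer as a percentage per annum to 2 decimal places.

1.38%

From F = S·e^((r−q)T): (r − q) = ln(F/S)/T
ln(5206.63/5205.17) = ln(1.000280) = 0.000280
(r − q) = 0.000280 / (54/365) = 0.001893
r = ln(F/S)/T + q = 0.001893 + 0.0119 = 0.013793
r = 1.38%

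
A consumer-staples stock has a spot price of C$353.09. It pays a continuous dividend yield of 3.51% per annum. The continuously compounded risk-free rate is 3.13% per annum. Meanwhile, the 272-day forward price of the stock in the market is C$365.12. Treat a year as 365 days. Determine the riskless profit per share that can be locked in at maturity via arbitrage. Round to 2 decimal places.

Fair forward: F* = S·e^(carry·T), with carry = (r − q) = 0.0313 − 0.0351 = -0.0038
F* = 353.09 · e^(-0.0038 × 272/365) = 353.09 · e^-0.002832 = 353.09 × 0.997172 = C$352.0915
Market C$365.12 > fair C$352.0915: forward overpriced → cash-and-carry (buy spot, short the forward).
At maturity, profit = |F_mkt − F*| = |365.12 − 352.0915| = C$13.03 per share

C$13.03 per share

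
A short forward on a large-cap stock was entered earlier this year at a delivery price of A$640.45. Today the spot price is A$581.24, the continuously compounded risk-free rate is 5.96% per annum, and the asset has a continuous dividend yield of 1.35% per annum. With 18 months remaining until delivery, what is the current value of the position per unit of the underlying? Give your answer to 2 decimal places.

Current fair forward for the remaining 18 months: F = S·e^((r − q)·T), (r − q) = 0.0596 − 0.0135 = 0.0461
F = 581.24 · e^(0.0461 × 18/12) = 581.24 × 1.071597 = 622.8550
Value of long forward = (F − K)·e^(−rT) = (622.8550 − 640.45) · e^(−0.0596·18/12)
= -17.5950 × 0.914480 = -16.09
Short position value = −(long value) = A$16.09

A$16.09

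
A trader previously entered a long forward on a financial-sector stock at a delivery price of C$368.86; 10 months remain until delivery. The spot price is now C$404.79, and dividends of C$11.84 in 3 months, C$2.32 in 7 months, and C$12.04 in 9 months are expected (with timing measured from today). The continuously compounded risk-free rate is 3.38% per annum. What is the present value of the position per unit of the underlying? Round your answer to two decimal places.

PV(remaining dividends) I = 11.84·e^(−0.0338·3/12) + 2.32·e^(−0.0338·7/12) + 12.04·e^(−0.0338·9/12) = 25.7537
Current forward F = (S − I)·e^(rT) = (404.79 − 25.7537)·e^(0.0338·10/12) = 379.0363 × 1.028567 = 389.8642
Value (long) = (F − K)·e^(−rT) = (389.8642 − 368.86) × 0.972226 = 20.4208
Value = C$20.42

C$20.42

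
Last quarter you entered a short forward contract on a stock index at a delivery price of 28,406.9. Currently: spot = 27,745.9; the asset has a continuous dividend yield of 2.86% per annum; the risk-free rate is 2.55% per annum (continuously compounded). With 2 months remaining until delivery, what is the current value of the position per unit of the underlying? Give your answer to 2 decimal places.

Current fair forward for the remaining 2 months: F = S·e^((r − q)·T), (r − q) = 0.0255 − 0.0286 = -0.0031
F = 27745.9 · e^(-0.0031 × 2/12) = 27745.9 × 0.99948347 = 27731.5684
Value of long forward = (F − K)·e^(−rT) = (27731.5684 − 28406.9) · e^(−0.0255·2/12)
= -675.3316 × 0.99575902 = -672.47
Short position value = −(long value) = 672.47

672.47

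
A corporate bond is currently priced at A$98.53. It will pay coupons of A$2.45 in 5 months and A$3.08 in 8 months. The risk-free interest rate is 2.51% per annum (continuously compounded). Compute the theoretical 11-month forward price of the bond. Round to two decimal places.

PV(coupons) I = 2.45·e^(−0.0251·5/12) + 3.08·e^(−0.0251·8/12)
I = 2.4245 + 3.0289 = 5.4534
F = (S − I)·e^(rT) = (98.53 − 5.4534) · e^(0.0251·11/12)
= 93.0766 · e^0.023008 = 93.0766 × 1.023275 = A$95.24

A$95.24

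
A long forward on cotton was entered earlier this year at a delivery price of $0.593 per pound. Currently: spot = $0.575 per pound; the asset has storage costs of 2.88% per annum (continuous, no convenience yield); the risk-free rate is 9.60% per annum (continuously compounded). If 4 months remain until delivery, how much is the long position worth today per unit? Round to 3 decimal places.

$0.006 per pound

Current fair forward for the remaining 4 months: F = S·e^((r + u)·T), (r + u) = 0.0960 + 0.0288 = 0.1248
F = 0.575 · e^(0.1248 × 4/12) = 0.575 × 1.042477 = 0.5994
Value of long forward = (F − K)·e^(−rT) = (0.5994 − 0.593) · e^(−0.0960·4/12)
= 0.0064 × 0.968507 = 0.006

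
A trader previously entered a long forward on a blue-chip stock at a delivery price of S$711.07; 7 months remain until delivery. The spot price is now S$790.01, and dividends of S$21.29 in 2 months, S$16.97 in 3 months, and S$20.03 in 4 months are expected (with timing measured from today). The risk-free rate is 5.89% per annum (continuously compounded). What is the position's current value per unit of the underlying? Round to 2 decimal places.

S$45.51

PV(remaining dividends) I = 21.29·e^(−0.0589·2/12) + 16.97·e^(−0.0589·3/12) + 20.03·e^(−0.0589·4/12) = 57.4446
Current forward F = (S − I)·e^(rT) = (790.01 − 57.4446)·e^(0.0589·7/12) = 732.5654 × 1.034955 = 758.1722
Value (long) = (F − K)·e^(−rT) = (758.1722 − 711.07) × 0.966225 = 45.5113
Value = S$45.51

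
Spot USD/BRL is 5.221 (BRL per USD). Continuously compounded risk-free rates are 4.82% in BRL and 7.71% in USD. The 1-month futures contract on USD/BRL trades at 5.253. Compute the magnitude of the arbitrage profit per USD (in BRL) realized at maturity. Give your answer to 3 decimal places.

0.045 per USD (in BRL)

Fair futures: F* = S·e^(carry·T), with carry = (r_BRL − r_USD) = 0.0482 − 0.0771 = -0.0289
F* = 5.221 · e^(-0.0289 × 1/12) = 5.221 · e^-0.002408 = 5.221 × 0.997595 = 5.2084
Market 5.253 > fair 5.2084: forward overpriced → cash-and-carry (buy spot, short the forward).
At maturity, profit = |F_mkt − F*| = |5.253 − 5.2084| = 0.045 per USD (in BRL)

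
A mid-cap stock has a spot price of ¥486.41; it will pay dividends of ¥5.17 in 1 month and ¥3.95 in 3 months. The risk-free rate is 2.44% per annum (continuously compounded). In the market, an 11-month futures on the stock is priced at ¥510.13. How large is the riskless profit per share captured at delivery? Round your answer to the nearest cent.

PV(dividends) I = 5.17·e^(−0.0244·1/12) + 3.95·e^(−0.0244·3/12) = 9.0855
Fair futures F* = (S − I)·e^(rT) = (486.41 − 9.0855)·e^0.022367 = 477.3245 × 1.022619 = 488.1211
Market ¥510.13 > fair 488.1211: forward overpriced → cash-and-carry (borrow at r, buy the stock and collect the dividends, short the forward).
Profit at T = |F_mkt − F*| = |510.13 − 488.1211| = ¥22.01 per share

¥22.01 per share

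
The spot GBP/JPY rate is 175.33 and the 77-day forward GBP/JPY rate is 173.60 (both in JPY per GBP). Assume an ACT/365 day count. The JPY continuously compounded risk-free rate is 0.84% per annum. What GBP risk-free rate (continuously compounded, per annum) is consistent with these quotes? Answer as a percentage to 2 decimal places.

F = S·e^((r_JPY − r_GBP)T) ⇒ r_GBP = r_JPY − ln(F/S)/T
ln(173.60/175.33) = -0.009916; /(77/365) = -0.047004
r_GBP = 0.0084 + 0.047004 = 0.055404
r_GBP = 5.54%

5.54%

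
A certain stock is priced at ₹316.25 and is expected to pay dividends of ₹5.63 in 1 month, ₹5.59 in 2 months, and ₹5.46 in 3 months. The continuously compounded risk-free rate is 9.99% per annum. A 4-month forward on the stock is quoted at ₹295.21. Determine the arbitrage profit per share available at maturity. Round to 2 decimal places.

PV(dividends) I = 5.63·e^(−0.0999·1/12) + 5.59·e^(−0.0999·2/12) + 5.46·e^(−0.0999·3/12) = 16.4063
Fair forward F* = (S − I)·e^(rT) = (316.25 − 16.4063)·e^0.033300 = 299.8437 × 1.033861 = 309.9967
Market ₹295.21 < fair 309.9967: forward underpriced → reverse cash-and-carry (short the stock, invest proceeds at r, pay the dividends, go long the forward).
Profit at T = |F_mkt − F*| = |295.21 − 309.9967| = ₹14.79 per share

₹14.79 per share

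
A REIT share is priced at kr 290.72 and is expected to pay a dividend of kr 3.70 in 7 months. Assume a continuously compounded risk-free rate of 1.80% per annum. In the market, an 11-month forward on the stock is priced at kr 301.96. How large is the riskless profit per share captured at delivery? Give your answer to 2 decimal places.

PV(dividends) I = 3.70·e^(−0.0180·7/12) = 3.6614
Fair forward F* = (S − I)·e^(rT) = (290.72 − 3.6614)·e^0.016500 = 287.0586 × 1.016637 = 291.8344
Market kr 301.96 > fair 291.8344: forward overpriced → cash-and-carry (borrow at r, buy the stock and collect the dividends, short the forward).
Profit at T = |F_mkt − F*| = |301.96 − 291.8344| = kr 10.13 per share

kr 10.13 per share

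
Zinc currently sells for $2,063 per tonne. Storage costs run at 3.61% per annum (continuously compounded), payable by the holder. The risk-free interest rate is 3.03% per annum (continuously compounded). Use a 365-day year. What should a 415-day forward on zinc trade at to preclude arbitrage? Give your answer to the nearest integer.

$2,225 per tonne

Net carry = r + u − y = 0.0303 + 0.0361 − 0.0000 = 0.0664
F = S·e^((r+u−y)T) = 2063 · e^(0.0664 × 415/365) = 2063 · e^0.075496
= 2063 × 1.078419 = $2,225 per tonne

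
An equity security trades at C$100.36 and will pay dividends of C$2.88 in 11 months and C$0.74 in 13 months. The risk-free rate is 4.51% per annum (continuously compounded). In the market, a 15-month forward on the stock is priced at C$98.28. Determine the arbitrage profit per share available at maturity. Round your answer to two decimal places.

PV(dividends) I = 2.88·e^(−0.0451·11/12) + 0.74·e^(−0.0451·13/12) = 3.4681
Fair forward F* = (S − I)·e^(rT) = (100.36 − 3.4681)·e^0.056375 = 96.8919 × 1.057994 = 102.5110
Market C$98.28 < fair 102.5110: forward underpriced → reverse cash-and-carry (short the stock, invest proceeds at r, pay the dividends, go long the forward).
Profit at T = |F_mkt − F*| = |98.28 − 102.5110| = C$4.23 per share

C$4.23 per share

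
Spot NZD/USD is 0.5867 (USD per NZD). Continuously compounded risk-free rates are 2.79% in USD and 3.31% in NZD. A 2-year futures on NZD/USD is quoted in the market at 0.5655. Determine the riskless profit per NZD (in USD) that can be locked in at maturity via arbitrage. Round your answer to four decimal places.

Fair futures: F* = S·e^(carry·T), with carry = (r_USD − r_NZD) = 0.0279 − 0.0331 = -0.0052
F* = 0.5867 · e^(-0.0052 × 2) = 0.5867 · e^-0.010400 = 0.5867 × 0.989654 = 0.5806
Market 0.5655 < fair 0.5806: forward underpriced → reverse cash-and-carry (short spot, go long the forward).
At maturity, profit = |F_mkt − F*| = |0.5655 − 0.5806| = 0.0151 per NZD (in USD)

0.0151 per NZD (in USD)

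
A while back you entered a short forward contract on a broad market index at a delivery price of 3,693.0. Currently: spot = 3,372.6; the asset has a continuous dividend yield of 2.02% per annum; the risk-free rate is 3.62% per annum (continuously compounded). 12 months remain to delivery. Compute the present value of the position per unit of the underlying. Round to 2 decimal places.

Current fair forward for the remaining 12 months: F = S·e^((r − q)·T), (r − q) = 0.0362 − 0.0202 = 0.0160
F = 3372.6 · e^(0.0160 × 12/12) = 3372.6 × 1.01612869 = 3426.9956
Value of long forward = (F − K)·e^(−rT) = (3426.9956 − 3693.0) · e^(−0.0362·12/12)
= -266.0044 × 0.96444738 = -256.55
Short position value = −(long value) = 256.55

256.55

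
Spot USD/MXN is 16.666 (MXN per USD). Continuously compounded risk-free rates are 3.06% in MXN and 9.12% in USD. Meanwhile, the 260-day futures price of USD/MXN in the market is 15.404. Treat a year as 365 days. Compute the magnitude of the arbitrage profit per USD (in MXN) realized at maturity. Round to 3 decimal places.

0.558 per USD (in MXN)

Fair futures: F* = S·e^(carry·T), with carry = (r_MXN − r_USD) = 0.0306 − 0.0912 = -0.0606
F* = 16.666 · e^(-0.0606 × 260/365) = 16.666 · e^-0.043167 = 16.666 × 0.957751 = 15.9619
Market 15.404 < fair 15.9619: forward underpriced → reverse cash-and-carry (short spot, go long the forward).
At maturity, profit = |F_mkt − F*| = |15.404 − 15.9619| = 0.558 per USD (in MXN)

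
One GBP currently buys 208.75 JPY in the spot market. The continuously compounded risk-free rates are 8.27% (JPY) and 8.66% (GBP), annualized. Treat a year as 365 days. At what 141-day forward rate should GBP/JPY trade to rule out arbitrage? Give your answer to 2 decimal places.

F = S·e^((r_JPY − r_GBP)T) = 208.75 · e^((0.0827 − 0.0866) × 141/365)
= 208.75 · e^-0.001507 = 208.75 × 0.998494
F = 208.44 JPY per GBP

208.44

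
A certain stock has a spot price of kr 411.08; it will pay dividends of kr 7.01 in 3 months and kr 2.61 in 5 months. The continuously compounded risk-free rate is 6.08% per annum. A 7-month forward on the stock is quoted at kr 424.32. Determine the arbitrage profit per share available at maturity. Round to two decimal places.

PV(dividends) I = 7.01·e^(−0.0608·3/12) + 2.61·e^(−0.0608·5/12) = 9.4490
Fair forward F* = (S − I)·e^(rT) = (411.08 − 9.4490)·e^0.035467 = 401.6310 × 1.036103 = 416.1311
Market kr 424.32 > fair 416.1311: forward overpriced → cash-and-carry (borrow at r, buy the stock and collect the dividends, short the forward).
Profit at T = |F_mkt − F*| = |424.32 − 416.1311| = kr 8.19 per share

kr 8.19 per share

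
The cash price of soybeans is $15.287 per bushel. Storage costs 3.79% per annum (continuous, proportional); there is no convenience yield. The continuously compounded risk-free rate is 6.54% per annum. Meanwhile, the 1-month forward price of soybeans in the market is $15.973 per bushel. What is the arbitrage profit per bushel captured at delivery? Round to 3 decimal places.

$0.554 per bushel

Fair forward: F* = S·e^(carry·T), with carry = (r + u) = 0.0654 + 0.0379 = 0.1033
F* = 15.287 · e^(0.1033 × 1/12) = 15.287 · e^0.008608 = 15.287 × 1.008645 = $15.4192
Market $15.973 > fair $15.4192: forward overpriced → cash-and-carry (buy spot, short the forward).
At maturity, profit = |F_mkt − F*| = |15.973 − 15.4192| = $0.554 per bushel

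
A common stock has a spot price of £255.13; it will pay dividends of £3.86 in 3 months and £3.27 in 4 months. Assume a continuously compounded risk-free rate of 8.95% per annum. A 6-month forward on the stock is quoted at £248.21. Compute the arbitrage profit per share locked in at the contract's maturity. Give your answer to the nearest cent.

PV(dividends) I = 3.86·e^(−0.0895·3/12) + 3.27·e^(−0.0895·4/12) = 6.9485
Fair forward F* = (S − I)·e^(rT) = (255.13 − 6.9485)·e^0.044750 = 248.1815 × 1.045766 = 259.5398
Market £248.21 < fair 259.5398: forward underpriced → reverse cash-and-carry (short the stock, invest proceeds at r, pay the dividends, go long the forward).
Profit at T = |F_mkt − F*| = |248.21 − 259.5398| = £11.33 per share

£11.33 per share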